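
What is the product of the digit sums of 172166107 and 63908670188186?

S(172166107) = 1+7+2+1+6+6+1+0+7 = 31.
S(63908670188186) = 6+3+9+0+8+6+7+0+1+8+8+1+8+6 = 71.
31 · 71 = 2201.

2201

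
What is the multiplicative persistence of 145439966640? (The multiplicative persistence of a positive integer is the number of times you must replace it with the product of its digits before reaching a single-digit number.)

1

145439966640 → 0 (1 step)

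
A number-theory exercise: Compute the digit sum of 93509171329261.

9+3+5+0+9+1+7+1+3+2+9+2+6+1 = 58

58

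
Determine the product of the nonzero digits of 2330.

18

2×3×3 = 18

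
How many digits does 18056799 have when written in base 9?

18056799 in base 9 is 36871240, which has 8 digits.

8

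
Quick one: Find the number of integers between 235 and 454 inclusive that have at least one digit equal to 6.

40

The integers in [235, 454] that have at least one digit equal to 6: 236, 246, 256, 260, 261, 262, …, 436, 446.
40 qualify.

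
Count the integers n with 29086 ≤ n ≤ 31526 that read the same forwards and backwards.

The integers in [29086, 31526] that read the same forwards and backwards: 29092, 29192, 29292, 29392, 29492, 29592, …, 31413, 31513.
26 qualify.

26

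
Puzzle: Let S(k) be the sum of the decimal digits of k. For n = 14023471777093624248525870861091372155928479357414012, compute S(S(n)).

6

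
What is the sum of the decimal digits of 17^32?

17^32 = 2367911594760467245844106297320951247361
Sum of its 40 digits: 172.

172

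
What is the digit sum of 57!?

57! = 40526919504877216755680601905432322134980384796226602145184481280000000000000
Sum of its 77 digits: 270.

270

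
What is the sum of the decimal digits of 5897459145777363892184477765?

5+8+9+7+4+5+9+1+4+5+7+7+7+3+6+3+8+9+2+1+8+4+4+7+7+7+6+5 = 158

158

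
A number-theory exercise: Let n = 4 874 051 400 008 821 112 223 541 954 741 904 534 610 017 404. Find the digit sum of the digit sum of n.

First digit sum: 151.
1+5+1 = 7.

7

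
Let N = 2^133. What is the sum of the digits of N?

191

2^133 = 10889035741470030830827987437816582766592
Sum of its 41 digits: 191.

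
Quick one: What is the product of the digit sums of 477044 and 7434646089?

S(477044) = 4+7+7+0+4+4 = 26.
S(7434646089) = 7+4+3+4+6+4+6+0+8+9 = 51.
26 · 51 = 1326.

1326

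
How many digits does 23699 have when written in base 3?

10

23699 in base 3 is 1012111202, which has 10 digits.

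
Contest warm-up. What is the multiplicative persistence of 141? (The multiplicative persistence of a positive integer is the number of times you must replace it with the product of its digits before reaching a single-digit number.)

1

141 → 4 (1 step)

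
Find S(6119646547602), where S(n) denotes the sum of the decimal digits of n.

57

6+1+1+9+6+4+6+5+4+7+6+0+2 = 57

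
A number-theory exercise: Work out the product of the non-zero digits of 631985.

6480

6×3×1×9×8×5 = 6480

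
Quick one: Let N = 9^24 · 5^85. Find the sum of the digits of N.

333

9^24 · 5^85 = 20619142264219880094473864848093502781111070742969815228207153268158435821533203125
Sum of its 83 digits: 333.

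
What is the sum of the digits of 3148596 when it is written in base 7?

24

3148596 in base 7 is 35522403.
Digit sum: 3+5+5+2+2+4+0+3 = 24.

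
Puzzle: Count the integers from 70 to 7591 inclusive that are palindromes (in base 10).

159

The integers in [70, 7591] that are palindromes (in base 10): 77, 88, 99, 101, 111, 121, …, 7447, 7557.
159 qualify.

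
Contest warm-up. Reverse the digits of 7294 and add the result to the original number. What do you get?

Reverse of 7294 is 4927.
7294 + 4927 = 12221

12221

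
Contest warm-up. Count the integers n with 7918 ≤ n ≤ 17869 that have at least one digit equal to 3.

3434

The integers in [7918, 17869] that have at least one digit equal to 3: 7923, 7930, 7931, 7932, 7933, 7934, …, 17853, 17863.
3434 qualify.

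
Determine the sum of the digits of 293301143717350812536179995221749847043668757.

2+9+3+3+0+1+1+4+3+7+1+7+3+5+0+8+1+2+5+3+6+1+7+9+9+9+5+2+2+1+7+4+9+8+4+7+0+4+3+6+6+8+7+5+7 = 204

204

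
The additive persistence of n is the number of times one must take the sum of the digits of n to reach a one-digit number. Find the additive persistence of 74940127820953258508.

3

74940127820953258508 → 89 → 17 → 8 (3 steps)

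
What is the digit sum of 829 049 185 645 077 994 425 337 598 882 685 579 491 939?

8+2+9+0+4+9+1+8+5+6+4+5+0+7+7+9+9+4+4+2+5+3+3+7+5+9+8+8+8+2+6+8+5+5+7+9+4+9+1+9+3+9 = 236

236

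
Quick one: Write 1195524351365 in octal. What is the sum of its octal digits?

43

1195524351365 in base 8 is 21313263362605.
Digit sum: 2+1+3+1+3+2+6+3+3+6+2+6+0+5 = 43.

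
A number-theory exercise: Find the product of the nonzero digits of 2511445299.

129600

2×5×1×1×4×4×5×2×9×9 = 129600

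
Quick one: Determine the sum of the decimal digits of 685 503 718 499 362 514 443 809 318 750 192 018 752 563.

6+8+5+5+0+3+7+1+8+4+9+9+3+6+2+5+1+4+4+4+3+8+0+9+3+1+8+7+5+0+1+9+2+0+1+8+7+5+2+5+6+3 = 187

187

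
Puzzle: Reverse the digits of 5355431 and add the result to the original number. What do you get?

Reverse of 5355431 is 1345535.
5355431 + 1345535 = 6700966

6700966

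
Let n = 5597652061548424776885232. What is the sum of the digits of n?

5+5+9+7+6+5+2+0+6+1+5+4+8+4+2+4+7+7+6+8+8+5+2+3+2 = 121

121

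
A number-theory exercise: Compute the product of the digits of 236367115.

2×3×6×3×6×7×1×1×5 = 22680

22680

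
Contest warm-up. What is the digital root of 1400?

1+4+0+0 = 5

5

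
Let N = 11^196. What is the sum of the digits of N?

11^196 = 1297078590673190521222471459568414958394803797561558532974012332561821355213434287788171618464127078624129622651349022945798502040018162217062079874485353622513993303439968365298933787830487271680643942961
Sum of its 205 digits: 916.

916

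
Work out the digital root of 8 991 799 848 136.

8+9+9+1+7+9+9+8+4+8+1+3+6 = 82
8+2 = 10
1+0 = 1

1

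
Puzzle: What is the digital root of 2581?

7

2+5+8+1 = 16
1+6 = 7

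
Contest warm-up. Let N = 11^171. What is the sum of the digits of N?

11^171 = 11971516324028181143971749701549704147559958845716404331377199160901758573318607430532788039815509058554517585620097499558227539322487495317494497222128083603693203327484577760211
Sum of its 179 digits: 800.

800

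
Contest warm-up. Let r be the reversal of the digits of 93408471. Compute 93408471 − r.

Reverse of 93408471 is 17480439.
93408471 − 17480439 = 75928032

75928032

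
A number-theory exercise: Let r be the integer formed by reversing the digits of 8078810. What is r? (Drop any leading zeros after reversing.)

Reversing 8078810 gives 188708.

188708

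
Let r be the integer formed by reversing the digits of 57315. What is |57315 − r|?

Reverse of 57315 is 51375.
|57315 − 51375| = 5940

5940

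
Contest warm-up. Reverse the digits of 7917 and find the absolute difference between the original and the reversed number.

720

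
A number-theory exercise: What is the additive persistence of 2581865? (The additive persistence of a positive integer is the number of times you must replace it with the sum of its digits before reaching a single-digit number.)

2581865 → 35 → 8 (2 steps)

2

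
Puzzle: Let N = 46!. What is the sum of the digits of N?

46! = 5502622159812088949850305428800254892961651752960000000000
Sum of its 58 digits: 216.

216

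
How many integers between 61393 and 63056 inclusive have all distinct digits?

571

The integers in [61393, 63056] that have all distinct digits: 61394, 61395, 61397, 61398, 61402, 61403, …, 63052, 63054.
571 qualify.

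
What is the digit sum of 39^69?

486

39^69 = 60737636043445531342308631363590914559149076255281476440559820804647392739275210341833747274679786173766105159
Sum of its 110 digits: 486.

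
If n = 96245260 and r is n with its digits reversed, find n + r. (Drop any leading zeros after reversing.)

102499529

Reverse of 96245260 is 6254269.
96245260 + 6254269 = 102499529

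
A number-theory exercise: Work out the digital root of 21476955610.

2+1+4+7+6+9+5+5+6+1+0 = 46
4+6 = 10
1+0 = 1
(Equivalently, 21476955610 mod 9 = 1.)

1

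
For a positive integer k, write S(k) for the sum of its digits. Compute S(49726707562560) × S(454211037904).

2640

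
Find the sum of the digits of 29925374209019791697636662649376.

165

2+9+9+2+5+3+7+4+2+0+9+0+1+9+7+9+1+6+9+7+6+3+6+6+6+2+6+4+9+3+7+6 = 165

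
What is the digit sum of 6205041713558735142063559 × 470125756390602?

183

6205041713558735142063559 × 470125756390602 = 2917149929022037512465867138885914272518
Sum of its 40 digits: 183.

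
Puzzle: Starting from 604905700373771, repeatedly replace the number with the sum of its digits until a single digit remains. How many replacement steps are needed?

3

604905700373771 → 59 → 14 → 5 (3 steps)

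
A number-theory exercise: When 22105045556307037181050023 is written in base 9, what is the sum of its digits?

103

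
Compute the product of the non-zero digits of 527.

70

5×2×7 = 70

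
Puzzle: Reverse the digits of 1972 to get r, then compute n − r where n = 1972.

Reverse of 1972 is 2791.
1972 − 2791 = -819

-819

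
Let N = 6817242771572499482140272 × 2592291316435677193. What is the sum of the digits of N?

237

6817242771572499482140272 × 2592291316435677193 = 17672279238781279266684970969850779337216496
Sum of its 44 digits: 237.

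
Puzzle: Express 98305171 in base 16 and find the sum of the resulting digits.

46

98305171 in base 16 is 5DC0493.
Digit sum: 5+13+12+0+4+9+3 = 46.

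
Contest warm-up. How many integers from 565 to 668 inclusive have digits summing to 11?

The integers in [565, 668] that have digits summing to 11: 605, 614, 623, 632, 641, 650.
6 qualify.

6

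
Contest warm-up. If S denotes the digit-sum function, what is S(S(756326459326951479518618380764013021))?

13

First digit sum: 157.
1+5+7 = 13.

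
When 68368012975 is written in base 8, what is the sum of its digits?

45

68368012975 in base 8 is 775303213257.
Digit sum: 7+7+5+3+0+3+2+1+3+2+5+7 = 45.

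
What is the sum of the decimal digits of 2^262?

331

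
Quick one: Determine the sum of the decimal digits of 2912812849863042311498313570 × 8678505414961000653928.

2912812849863042311498313570 × 8678505414961000653928 = 25278862090304396912337453715704079994239196202960
Sum of its 50 digits: 222.

222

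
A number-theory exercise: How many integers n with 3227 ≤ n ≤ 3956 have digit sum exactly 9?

The integers in [3227, 3956] that have digit sum exactly 9: 3231, 3240, 3303, 3312, 3321, 3330, …, 3510, 3600.
12 qualify.

12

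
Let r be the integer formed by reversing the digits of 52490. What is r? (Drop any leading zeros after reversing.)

Reversing 52490 gives 9425.

9425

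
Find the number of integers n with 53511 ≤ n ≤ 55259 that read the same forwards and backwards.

18

The integers in [53511, 55259] that read the same forwards and backwards: 53535, 53635, 53735, 53835, 53935, 54045, …, 55155, 55255.
18 qualify.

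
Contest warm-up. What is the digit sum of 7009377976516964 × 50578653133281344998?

7009377976516964 × 50578653133281344998 = 354524897354312995079032621283546072
Sum of its 36 digits: 155.

155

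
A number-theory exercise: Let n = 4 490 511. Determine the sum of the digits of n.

24

4+4+9+0+5+1+1 = 24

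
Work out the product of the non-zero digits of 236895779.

5715360

2×3×6×8×9×5×7×7×9 = 5715360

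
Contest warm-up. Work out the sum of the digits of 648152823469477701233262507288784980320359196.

206

6+4+8+1+5+2+8+2+3+4+6+9+4+7+7+7+0+1+2+3+3+2+6+2+5+0+7+2+8+8+7+8+4+9+8+0+3+2+0+3+5+9+1+9+6 = 206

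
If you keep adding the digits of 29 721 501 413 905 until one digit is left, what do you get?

4

2+9+7+2+1+5+0+1+4+1+3+9+0+5 = 49
4+9 = 13
1+3 = 4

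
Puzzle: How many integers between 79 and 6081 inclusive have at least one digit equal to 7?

The integers in [79, 6081] that have at least one digit equal to 7: 79, 87, 97, 107, 117, 127, …, 6078, 6079.
1627 qualify.

1627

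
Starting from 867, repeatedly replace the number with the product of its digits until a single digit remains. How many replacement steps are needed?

4

867 → 336 → 54 → 20 → 0 (4 steps)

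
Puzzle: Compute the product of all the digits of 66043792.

0

6×6×0×4×3×7×9×2 = 0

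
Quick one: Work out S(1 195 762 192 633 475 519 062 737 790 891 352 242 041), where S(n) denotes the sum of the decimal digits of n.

1+1+9+5+7+6+2+1+9+2+6+3+3+4+7+5+5+1+9+0+6+2+7+3+7+7+9+0+8+9+1+3+5+2+2+4+2+0+4+1 = 168

168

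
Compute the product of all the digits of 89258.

5760

8×9×2×5×8 = 5760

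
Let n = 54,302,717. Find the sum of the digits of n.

5+4+3+0+2+7+1+7 = 29

29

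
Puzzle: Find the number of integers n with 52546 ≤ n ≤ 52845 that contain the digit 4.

The integers in [52546, 52845] that contain the digit 4: 52546, 52547, 52548, 52549, 52554, 52564, …, 52844, 52845.
57 qualify.

57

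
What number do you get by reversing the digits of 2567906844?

4486097652

Reversing 2567906844 gives 4486097652.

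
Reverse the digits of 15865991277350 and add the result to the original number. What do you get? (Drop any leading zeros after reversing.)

Reverse of 15865991277350 is 5377219956851.
15865991277350 + 5377219956851 = 21243211234201

21243211234201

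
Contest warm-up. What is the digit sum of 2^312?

433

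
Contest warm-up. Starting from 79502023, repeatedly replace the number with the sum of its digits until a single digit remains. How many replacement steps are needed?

3

79502023 → 28 → 10 → 1 (3 steps)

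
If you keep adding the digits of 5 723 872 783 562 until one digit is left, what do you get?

2

5+7+2+3+8+7+2+7+8+3+5+6+2 = 65
6+5 = 11
1+1 = 2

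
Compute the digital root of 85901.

5

8+5+9+0+1 = 23
2+3 = 5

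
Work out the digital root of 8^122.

1

The digital root of n equals n mod 9 (or 9 when 9 | n), so we need 8^122 mod 9.
8^122 ≡ 1 (mod 9), so the digital root is 1.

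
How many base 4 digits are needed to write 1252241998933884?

26

1252241998933884 in base 4 is 10130232201033201032331330, which has 26 digits.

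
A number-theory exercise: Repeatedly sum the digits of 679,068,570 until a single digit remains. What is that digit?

6+7+9+0+6+8+5+7+0 = 48
4+8 = 12
1+2 = 3

3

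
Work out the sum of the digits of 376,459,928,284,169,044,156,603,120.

3+7+6+4+5+9+9+2+8+2+8+4+1+6+9+0+4+4+1+5+6+6+0+3+1+2+0 = 115

115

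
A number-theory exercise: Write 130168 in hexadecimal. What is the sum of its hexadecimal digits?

43

130168 in base 16 is 1FC78.
Digit sum: 1+15+12+7+8 = 43.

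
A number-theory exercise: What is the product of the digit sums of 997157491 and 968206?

1612

S(997157491) = 9+9+7+1+5+7+4+9+1 = 52.
S(968206) = 9+6+8+2+0+6 = 31.
52 · 31 = 1612.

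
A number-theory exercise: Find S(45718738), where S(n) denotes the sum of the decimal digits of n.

43

4+5+7+1+8+7+3+8 = 43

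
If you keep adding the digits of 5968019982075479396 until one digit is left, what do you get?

8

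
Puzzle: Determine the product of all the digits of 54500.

5×4×5×0×0 = 0

0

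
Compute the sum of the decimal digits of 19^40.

19^40 = 1413006104539009638843035501053457425807904438071201
Sum of its 52 digits: 181.

181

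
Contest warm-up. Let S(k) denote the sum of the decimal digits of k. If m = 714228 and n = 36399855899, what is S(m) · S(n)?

S(714228) = 7+1+4+2+2+8 = 24.
S(36399855899) = 3+6+3+9+9+8+5+5+8+9+9 = 74.
24 · 74 = 1776.

1776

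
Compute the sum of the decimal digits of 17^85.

458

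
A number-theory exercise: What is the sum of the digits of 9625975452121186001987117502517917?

9+6+2+5+9+7+5+4+5+2+1+2+1+1+8+6+0+0+1+9+8+7+1+1+7+5+0+2+5+1+7+9+1+7 = 144

144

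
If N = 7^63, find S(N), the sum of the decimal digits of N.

208

7^63 = 174251498233690814305510551794710260107945042018748343
Sum of its 54 digits: 208.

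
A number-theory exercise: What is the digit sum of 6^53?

6^53 = 174588755932389037098918153698611839369216
Sum of its 42 digits: 216.

216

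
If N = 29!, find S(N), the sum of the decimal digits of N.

126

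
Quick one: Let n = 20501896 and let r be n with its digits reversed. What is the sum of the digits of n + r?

Reversal of 20501896 is 69810502; 20501896 + 69810502 = 90312398.
Digit sum of 90312398: 9+0+3+1+2+3+9+8 = 35.

35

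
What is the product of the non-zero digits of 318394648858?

159252480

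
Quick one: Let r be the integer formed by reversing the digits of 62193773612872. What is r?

27821637739126

Reversing 62193773612872 gives 27821637739126.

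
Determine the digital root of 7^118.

The digital root of n equals n mod 9 (or 9 when 9 | n), so we need 7^118 mod 9.
7^118 ≡ 7 (mod 9), so the digital root is 7.

7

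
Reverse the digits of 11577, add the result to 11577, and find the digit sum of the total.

33

Reversal of 11577 is 77511; 11577 + 77511 = 89088.
Digit sum of 89088: 8+9+0+8+8 = 33.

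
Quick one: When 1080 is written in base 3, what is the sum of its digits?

1080 in base 3 is 1111000.
Digit sum: 1+1+1+1+0+0+0 = 4.

4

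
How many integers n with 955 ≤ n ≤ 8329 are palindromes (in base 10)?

78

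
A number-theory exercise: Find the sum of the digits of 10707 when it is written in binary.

8

10707 in base 2 is 10100111010011.
Digit sum: 1+0+1+0+0+1+1+1+0+1+0+0+1+1 = 8.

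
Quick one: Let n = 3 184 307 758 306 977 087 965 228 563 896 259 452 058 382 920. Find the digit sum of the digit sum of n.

First digit sum: 226.
2+2+6 = 10.

10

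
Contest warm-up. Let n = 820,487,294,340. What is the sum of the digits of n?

8+2+0+4+8+7+2+9+4+3+4+0 = 51

51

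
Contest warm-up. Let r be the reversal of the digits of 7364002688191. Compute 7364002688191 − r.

Reverse of 7364002688191 is 1918862004637.
7364002688191 − 1918862004637 = 5445140683554

5445140683554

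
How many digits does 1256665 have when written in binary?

1256665 in base 2 is 100110010110011011001, which has 21 digits.

21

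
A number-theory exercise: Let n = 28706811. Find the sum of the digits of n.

2+8+7+0+6+8+1+1 = 33

33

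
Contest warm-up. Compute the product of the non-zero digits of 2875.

560

2×8×7×5 = 560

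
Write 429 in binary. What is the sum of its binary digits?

6

429 in base 2 is 110101101.
Digit sum: 1+1+0+1+0+1+1+0+1 = 6.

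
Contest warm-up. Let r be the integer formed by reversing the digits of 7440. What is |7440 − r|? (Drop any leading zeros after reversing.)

Reverse of 7440 is 447.
|7440 − 447| = 6993

6993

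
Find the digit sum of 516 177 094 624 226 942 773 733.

5+1+6+1+7+7+0+9+4+6+2+4+2+2+6+9+4+2+7+7+3+7+3+3 = 107

107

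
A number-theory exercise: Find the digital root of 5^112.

4

The digital root of n equals n mod 9 (or 9 when 9 | n), so we need 5^112 mod 9.
5^112 ≡ 4 (mod 9), so the digital root is 4.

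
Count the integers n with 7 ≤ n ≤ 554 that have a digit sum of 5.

20

The integers in [7, 554] that have a digit sum of 5: 14, 23, 32, 41, 50, 104, …, 410, 500.
20 qualify.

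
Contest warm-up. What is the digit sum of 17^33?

170

17^33 = 40254497110927943179349807054456171205137
Sum of its 41 digits: 170.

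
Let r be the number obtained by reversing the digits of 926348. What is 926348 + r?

1769977

Reverse of 926348 is 843629.
926348 + 843629 = 1769977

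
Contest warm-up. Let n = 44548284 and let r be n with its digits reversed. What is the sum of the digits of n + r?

Reversal of 44548284 is 48284544; 44548284 + 48284544 = 92832828.
Digit sum of 92832828: 9+2+8+3+2+8+2+8 = 42.

42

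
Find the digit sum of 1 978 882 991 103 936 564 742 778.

1+9+7+8+8+8+2+9+9+1+1+0+3+9+3+6+5+6+4+7+4+2+7+7+8 = 134

134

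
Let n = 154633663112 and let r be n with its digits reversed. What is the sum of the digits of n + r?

Reversal of 154633663112 is 211366336451; 154633663112 + 211366336451 = 365999999563.
Digit sum of 365999999563: 3+6+5+9+9+9+9+9+9+5+6+3 = 82.

82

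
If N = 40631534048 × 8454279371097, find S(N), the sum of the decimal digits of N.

78

40631534048 × 8454279371097 = 343510340118031782610656
Sum of its 24 digits: 78.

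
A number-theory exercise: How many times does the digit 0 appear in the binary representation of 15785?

5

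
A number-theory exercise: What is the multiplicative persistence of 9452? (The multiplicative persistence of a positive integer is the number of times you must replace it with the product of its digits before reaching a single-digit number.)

2

9452 → 360 → 0 (2 steps)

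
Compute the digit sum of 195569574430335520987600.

1+9+5+5+6+9+5+7+4+4+3+0+3+3+5+5+2+0+9+8+7+6+0+0 = 106

106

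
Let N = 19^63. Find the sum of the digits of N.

19^63 = 364314838217741451401945087652849626238282748829503924591412170928633539656908059
Sum of its 81 digits: 370.

370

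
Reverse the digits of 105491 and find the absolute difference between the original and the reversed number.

89010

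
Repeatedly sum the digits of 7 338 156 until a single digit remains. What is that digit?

6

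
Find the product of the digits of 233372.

2×3×3×3×7×2 = 756

756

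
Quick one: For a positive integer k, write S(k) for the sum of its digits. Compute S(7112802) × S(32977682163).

1134

S(7112802) = 7+1+1+2+8+0+2 = 21.
S(32977682163) = 3+2+9+7+7+6+8+2+1+6+3 = 54.
21 · 54 = 1134.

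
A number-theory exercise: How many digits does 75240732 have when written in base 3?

17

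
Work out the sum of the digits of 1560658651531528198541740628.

122

1+5+6+0+6+5+8+6+5+1+5+3+1+5+2+8+1+9+8+5+4+1+7+4+0+6+2+8 = 122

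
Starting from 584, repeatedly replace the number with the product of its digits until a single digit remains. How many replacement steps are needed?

2

584 → 160 → 0 (2 steps)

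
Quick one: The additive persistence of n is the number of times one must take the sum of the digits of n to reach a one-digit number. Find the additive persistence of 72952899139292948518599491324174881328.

2

72952899139292948518599491324174881328 → 200 → 2 (2 steps)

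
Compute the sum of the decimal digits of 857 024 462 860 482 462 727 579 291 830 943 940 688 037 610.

206

8+5+7+0+2+4+4+6+2+8+6+0+4+8+2+4+6+2+7+2+7+5+7+9+2+9+1+8+3+0+9+4+3+9+4+0+6+8+8+0+3+7+6+1+0 = 206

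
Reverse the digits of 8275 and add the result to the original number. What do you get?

14003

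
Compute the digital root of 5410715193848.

2

5+4+1+0+7+1+5+1+9+3+8+4+8 = 56
5+6 = 11
1+1 = 2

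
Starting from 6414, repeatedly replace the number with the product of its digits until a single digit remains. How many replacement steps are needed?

4

6414 → 96 → 54 → 20 → 0 (4 steps)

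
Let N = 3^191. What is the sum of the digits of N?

387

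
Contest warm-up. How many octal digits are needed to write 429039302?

10

429039302 in base 8 is 3144517306, which has 10 digits.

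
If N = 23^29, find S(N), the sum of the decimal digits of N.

173

23^29 = 3091058643093537522799545838540043339063
Sum of its 40 digits: 173.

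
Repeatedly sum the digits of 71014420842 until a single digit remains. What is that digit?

7+1+0+1+4+4+2+0+8+4+2 = 33
3+3 = 6

6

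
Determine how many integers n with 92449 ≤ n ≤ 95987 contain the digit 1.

912

The integers in [92449, 95987] that contain the digit 1: 92451, 92461, 92471, 92481, 92491, 92501, …, 95971, 95981.
912 qualify.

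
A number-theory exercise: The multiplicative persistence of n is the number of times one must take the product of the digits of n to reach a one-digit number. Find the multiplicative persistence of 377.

377 → 147 → 28 → 16 → 6 (4 steps)

4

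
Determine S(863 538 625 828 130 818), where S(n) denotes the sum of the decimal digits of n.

85

8+6+3+5+3+8+6+2+5+8+2+8+1+3+0+8+1+8 = 85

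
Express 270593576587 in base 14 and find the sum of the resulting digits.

270593576587 in base 14 is D14D88B655.
Digit sum: 13+1+4+13+8+8+11+6+5+5 = 74.

74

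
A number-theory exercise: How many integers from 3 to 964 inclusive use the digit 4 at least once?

The integers in [3, 964] that use the digit 4 at least once: 4, 14, 24, 34, 40, 41, …, 954, 964.
268 qualify.

268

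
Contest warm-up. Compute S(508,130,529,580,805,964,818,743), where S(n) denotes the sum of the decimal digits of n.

109

5+0+8+1+3+0+5+2+9+5+8+0+8+0+5+9+6+4+8+1+8+7+4+3 = 109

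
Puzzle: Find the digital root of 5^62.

The digital root of n equals n mod 9 (or 9 when 9 | n), so we need 5^62 mod 9.
5^62 ≡ 7 (mod 9), so the digital root is 7.

7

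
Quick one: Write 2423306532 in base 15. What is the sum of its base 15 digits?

66

2423306532 in base 15 is E2B2BB3C.
Digit sum: 14+2+11+2+11+11+3+12 = 66.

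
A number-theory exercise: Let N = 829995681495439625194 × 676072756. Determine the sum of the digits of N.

136

829995681495439625194 × 676072756 = 561137467856720068836514614664
Sum of its 30 digits: 136.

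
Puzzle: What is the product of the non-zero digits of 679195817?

952560

6×7×9×1×9×5×8×1×7 = 952560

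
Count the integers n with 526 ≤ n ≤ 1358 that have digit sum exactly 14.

64

The integers in [526, 1358] that have digit sum exactly 14: 527, 536, 545, 554, 563, 572, …, 1346, 1355.
64 qualify.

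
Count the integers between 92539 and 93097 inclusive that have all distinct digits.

The integers in [92539, 93097] that have all distinct digits: 92540, 92541, 92543, 92546, 92547, 92548, …, 93086, 93087.
192 qualify.

192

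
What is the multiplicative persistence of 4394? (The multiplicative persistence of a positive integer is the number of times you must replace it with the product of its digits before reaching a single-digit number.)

4394 → 432 → 24 → 8 (3 steps)

3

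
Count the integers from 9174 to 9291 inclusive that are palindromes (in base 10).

1

The integers in [9174, 9291] that are palindromes (in base 10): 9229.
1 qualifies.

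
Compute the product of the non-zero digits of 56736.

5×6×7×3×6 = 3780

3780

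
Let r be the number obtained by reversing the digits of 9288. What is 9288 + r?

Reverse of 9288 is 8829.
9288 + 8829 = 18117

18117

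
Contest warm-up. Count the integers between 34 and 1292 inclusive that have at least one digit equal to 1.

551

The integers in [34, 1292] that have at least one digit equal to 1: 41, 51, 61, 71, 81, 91, …, 1291, 1292.
551 qualify.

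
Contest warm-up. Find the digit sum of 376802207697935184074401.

103

3+7+6+8+0+2+2+0+7+6+9+7+9+3+5+1+8+4+0+7+4+4+0+1 = 103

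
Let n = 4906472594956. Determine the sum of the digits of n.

70

4+9+0+6+4+7+2+5+9+4+9+5+6 = 70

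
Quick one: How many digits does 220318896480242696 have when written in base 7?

220318896480242696 in base 7 is 252203514663003445223, which has 21 digits.

21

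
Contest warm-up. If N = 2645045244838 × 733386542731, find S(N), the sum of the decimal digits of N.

124

2645045244838 × 733386542731 = 1939840587478812244172578
Sum of its 25 digits: 124.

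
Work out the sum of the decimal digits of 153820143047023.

43

1+5+3+8+2+0+1+4+3+0+4+7+0+2+3 = 43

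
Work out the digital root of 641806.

6+4+1+8+0+6 = 25
2+5 = 7

7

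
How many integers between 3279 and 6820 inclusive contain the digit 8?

The integers in [3279, 6820] that contain the digit 8: 3280, 3281, 3282, 3283, 3284, 3285, …, 6819, 6820.
940 qualify.

940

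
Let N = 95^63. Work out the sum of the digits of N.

95^63 = 39499093906438035987384260712239166038286852445239597115689383707570058298497092815447506719550574416643939912319183349609375
Sum of its 125 digits: 602.

602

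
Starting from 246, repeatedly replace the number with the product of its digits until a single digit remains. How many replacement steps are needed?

246 → 48 → 32 → 6 (3 steps)

3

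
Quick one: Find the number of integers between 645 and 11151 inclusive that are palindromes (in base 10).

138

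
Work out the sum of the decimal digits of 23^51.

23^51 = 2806206568815996453517295598842263495093850076703159313599472092894727
Sum of its 70 digits: 341.

341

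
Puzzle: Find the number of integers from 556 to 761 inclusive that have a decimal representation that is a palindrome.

The integers in [556, 761] that have a decimal representation that is a palindrome: 565, 575, 585, 595, 606, 616, …, 747, 757.
20 qualify.

20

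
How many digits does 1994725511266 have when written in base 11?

1994725511266 in base 11 is 6A9A5A604394, which has 12 digits.

12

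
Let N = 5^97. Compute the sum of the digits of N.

293

5^97 = 63108872417680944432938285222622898373856514808721840381622314453125
Sum of its 68 digits: 293.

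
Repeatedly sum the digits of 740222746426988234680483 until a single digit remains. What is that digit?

7+4+0+2+2+2+7+4+6+4+2+6+9+8+8+2+3+4+6+8+0+4+8+3 = 109
1+0+9 = 10
1+0 = 1

1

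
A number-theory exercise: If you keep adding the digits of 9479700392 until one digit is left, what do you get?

5

9+4+7+9+7+0+0+3+9+2 = 50
5+0 = 5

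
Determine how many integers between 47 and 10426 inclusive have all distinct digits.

The integers in [47, 10426] that have all distinct digits: 47, 48, 49, 50, 51, 52, …, 10425, 10426.
5319 qualify.

5319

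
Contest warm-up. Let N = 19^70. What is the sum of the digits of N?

397

19^70 = 325650737981196211817040643482760123711113829069928887581850461693742906986845870061444601
Sum of its 90 digits: 397.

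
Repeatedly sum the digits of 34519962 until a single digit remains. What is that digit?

3+4+5+1+9+9+6+2 = 39
3+9 = 12
1+2 = 3

3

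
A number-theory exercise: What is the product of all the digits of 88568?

8×8×5×6×8 = 15360

15360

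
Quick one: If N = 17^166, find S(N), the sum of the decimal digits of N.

928

17^166 = 1796887753442786045528628901285448769636680828221515775638120021065150859959881501792426084997540296943670659512606049183272534262881416190803138689832818942110010779350131100722197732791372009970999740769
Sum of its 205 digits: 928.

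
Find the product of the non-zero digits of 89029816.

62208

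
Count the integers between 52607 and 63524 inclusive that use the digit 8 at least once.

The integers in [52607, 63524] that use the digit 8 at least once: 52608, 52618, 52628, 52638, 52648, 52658, …, 63508, 63518.
3693 qualify.

3693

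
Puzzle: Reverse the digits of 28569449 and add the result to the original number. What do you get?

123066031

Reverse of 28569449 is 94496582.
28569449 + 94496582 = 123066031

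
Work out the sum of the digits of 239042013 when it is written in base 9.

53

239042013 in base 9 is 548716886.
Digit sum: 5+4+8+7+1+6+8+8+6 = 53.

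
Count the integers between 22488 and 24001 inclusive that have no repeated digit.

336

The integers in [22488, 24001] that have no repeated digit: 23014, 23015, 23016, 23017, 23018, 23019, …, 23986, 23987.
336 qualify.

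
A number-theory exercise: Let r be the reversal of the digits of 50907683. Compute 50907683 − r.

Reverse of 50907683 is 38670905.
50907683 − 38670905 = 12236778

12236778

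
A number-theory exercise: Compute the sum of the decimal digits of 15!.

15! = 1307674368000
Sum of its 13 digits: 45.

45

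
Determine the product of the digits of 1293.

54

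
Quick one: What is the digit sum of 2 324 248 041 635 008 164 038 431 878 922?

2+3+2+4+2+4+8+0+4+1+6+3+5+0+0+8+1+6+4+0+3+8+4+3+1+8+7+8+9+2+2 = 118

118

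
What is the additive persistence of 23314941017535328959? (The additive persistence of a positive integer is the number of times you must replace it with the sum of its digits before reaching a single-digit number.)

23314941017535328959 → 84 → 12 → 3 (3 steps)

3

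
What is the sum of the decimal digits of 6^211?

6^211 = 154850934625544638400474544348930478824168299055742441404079375147250585868137447235607700004448455710389247634381366008144057659314115470136527278206617290388013056
Sum of its 165 digits: 693.

693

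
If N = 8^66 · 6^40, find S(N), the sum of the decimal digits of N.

8^66 · 6^40 = 5370183882723070784637482659675893308767734184067547201874138967118554213882317669499142144
Sum of its 91 digits: 432.

432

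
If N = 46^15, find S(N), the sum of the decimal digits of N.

109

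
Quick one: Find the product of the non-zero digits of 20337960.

6804

2×3×3×7×9×6 = 6804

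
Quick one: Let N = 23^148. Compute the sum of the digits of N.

23^148 = 3433363063188037676902451955415920785842383254284164565425177675733080186115725738541770838995236106846429886765074542405043737475266864854312848690813028441065586077815145794675110286680657677615883681
Sum of its 202 digits: 931.

931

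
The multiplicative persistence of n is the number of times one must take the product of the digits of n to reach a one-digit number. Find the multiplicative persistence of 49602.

1

49602 → 0 (1 step)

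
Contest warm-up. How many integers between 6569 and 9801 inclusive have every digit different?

The integers in [6569, 9801] that have every digit different: 6570, 6571, 6572, 6573, 6574, 6578, …, 9786, 9801.
1646 qualify.

1646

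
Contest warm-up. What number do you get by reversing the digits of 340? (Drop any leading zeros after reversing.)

43

Reversing 340 gives 43.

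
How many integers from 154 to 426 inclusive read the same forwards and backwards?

27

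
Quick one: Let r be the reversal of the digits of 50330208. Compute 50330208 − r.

-29873097

Reverse of 50330208 is 80203305.
50330208 − 80203305 = -29873097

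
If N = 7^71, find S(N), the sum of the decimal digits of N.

7^71 = 1004525211269079039999221534496697502180541686174722466474743
Sum of its 61 digits: 265.

265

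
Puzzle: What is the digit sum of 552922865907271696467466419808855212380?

5+5+2+9+2+2+8+6+5+9+0+7+2+7+1+6+9+6+4+6+7+4+6+6+4+1+9+8+0+8+8+5+5+2+1+2+3+8+0 = 188

188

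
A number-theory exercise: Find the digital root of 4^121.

4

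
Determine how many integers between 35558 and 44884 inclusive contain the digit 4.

The integers in [35558, 44884] that contain the digit 4: 35564, 35574, 35584, 35594, 35604, 35614, …, 44883, 44884.
6049 qualify.

6049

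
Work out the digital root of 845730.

9

8+4+5+7+3+0 = 27
2+7 = 9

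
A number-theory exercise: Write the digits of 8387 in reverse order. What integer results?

Reversing 8387 gives 7838.

7838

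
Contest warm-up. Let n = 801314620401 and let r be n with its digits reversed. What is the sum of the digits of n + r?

42

Reversal of 801314620401 is 104026413108; 801314620401 + 104026413108 = 905341033509.
Digit sum of 905341033509: 9+0+5+3+4+1+0+3+3+5+0+9 = 42.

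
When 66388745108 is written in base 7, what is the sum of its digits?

66388745108 in base 7 is 4540114010510.
Digit sum: 4+5+4+0+1+1+4+0+1+0+5+1+0 = 26.

26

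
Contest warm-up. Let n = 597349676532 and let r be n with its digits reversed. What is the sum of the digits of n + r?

Reversal of 597349676532 is 235676943795; 597349676532 + 235676943795 = 833026620327.
Digit sum of 833026620327: 8+3+3+0+2+6+6+2+0+3+2+7 = 42.

42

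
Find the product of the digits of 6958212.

8640

6×9×5×8×2×1×2 = 8640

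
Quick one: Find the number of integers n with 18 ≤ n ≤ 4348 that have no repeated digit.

2423

The integers in [18, 4348] that have no repeated digit: 18, 19, 20, 21, 23, 24, …, 4328, 4329.
2423 qualify.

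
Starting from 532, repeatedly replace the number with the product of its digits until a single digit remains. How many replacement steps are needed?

2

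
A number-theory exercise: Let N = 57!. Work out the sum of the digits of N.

270

57! = 40526919504877216755680601905432322134980384796226602145184481280000000000000
Sum of its 77 digits: 270.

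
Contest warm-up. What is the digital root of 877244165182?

8+7+7+2+4+4+1+6+5+1+8+2 = 55
5+5 = 10
1+0 = 1

1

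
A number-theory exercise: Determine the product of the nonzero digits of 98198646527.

52254720

9×8×1×9×8×6×4×6×5×2×7 = 52254720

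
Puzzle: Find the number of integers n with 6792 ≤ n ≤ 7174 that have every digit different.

215

The integers in [6792, 7174] that have every digit different: 6792, 6793, 6794, 6795, 6798, 6801, …, 7168, 7169.
215 qualify.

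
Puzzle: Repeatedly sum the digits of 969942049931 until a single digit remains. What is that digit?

9+6+9+9+4+2+0+4+9+9+3+1 = 65
6+5 = 11
1+1 = 2
(Equivalently, 969942049931 mod 9 = 2.)

2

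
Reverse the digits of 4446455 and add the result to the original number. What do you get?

9992899

Reverse of 4446455 is 5546444.
4446455 + 5546444 = 9992899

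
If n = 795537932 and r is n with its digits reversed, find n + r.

1035273529

Reverse of 795537932 is 239735597.
795537932 + 239735597 = 1035273529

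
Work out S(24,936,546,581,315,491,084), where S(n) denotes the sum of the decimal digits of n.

88

2+4+9+3+6+5+4+6+5+8+1+3+1+5+4+9+1+0+8+4 = 88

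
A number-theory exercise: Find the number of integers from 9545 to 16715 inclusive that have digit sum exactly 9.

The integers in [9545, 16715] that have digit sum exactly 9: 10008, 10017, 10026, 10035, 10044, 10053, …, 16110, 16200.
161 qualify.

161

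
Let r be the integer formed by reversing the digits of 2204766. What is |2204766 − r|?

4469256

Reverse of 2204766 is 6674022.
|2204766 − 6674022| = 4469256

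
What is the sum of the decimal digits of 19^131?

712

19^131 = 328640985936586175325426692433934528528254849606842104290621822251802963408325022423210406291711686429138392863087232265005305371943610519457953043307690618567098556619
Sum of its 168 digits: 712.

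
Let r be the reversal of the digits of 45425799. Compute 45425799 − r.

Reverse of 45425799 is 99752454.
45425799 − 99752454 = -54326655

-54326655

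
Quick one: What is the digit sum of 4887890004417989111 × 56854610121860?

154

4887890004417989111 × 56854610121860 = 277899080519721323828527863066460
Sum of its 33 digits: 154.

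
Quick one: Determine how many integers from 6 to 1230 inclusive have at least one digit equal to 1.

501

The integers in [6, 1230] that have at least one digit equal to 1: 10, 11, 12, 13, 14, 15, …, 1229, 1230.
501 qualify.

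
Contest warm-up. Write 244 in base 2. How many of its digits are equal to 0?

244 in base 2 is 11110100.
The digit 0 appears 3 times.

3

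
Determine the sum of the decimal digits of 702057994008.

51

7+0+2+0+5+7+9+9+4+0+0+8 = 51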